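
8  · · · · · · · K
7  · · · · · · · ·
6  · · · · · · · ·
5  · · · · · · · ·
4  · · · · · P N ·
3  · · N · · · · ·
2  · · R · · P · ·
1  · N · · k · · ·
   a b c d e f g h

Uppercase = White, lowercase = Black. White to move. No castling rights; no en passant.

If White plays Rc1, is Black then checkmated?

After Rc1: black king on e1; in check: yes, from the white rook on c1.
King squares — d1: attacked by Rc1; f1: attacked by Rc1; d2: attacked by Nb1; e2: attacked by Nc3; f2: attacked by Ng4.
Black has no legal moves → checkmate.

yes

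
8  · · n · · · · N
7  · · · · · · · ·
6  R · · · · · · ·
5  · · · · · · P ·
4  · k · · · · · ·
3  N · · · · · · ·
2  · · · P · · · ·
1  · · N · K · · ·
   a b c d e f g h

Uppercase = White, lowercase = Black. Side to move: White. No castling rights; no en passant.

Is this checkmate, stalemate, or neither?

neither

White to move; white king on e1.
In check: no.
Legal moves for White include: Nf7, Ng6, Ra8, Ra7, Rh6, Rg6, Rf6, Re6, Rd6, Rc6, Rb6+, Ra5, Ra4+, Nb5, Nc4, Nc2+, Nb1, Kf2, ... (list truncated; more exist).
White has legal moves and is not in check → neither.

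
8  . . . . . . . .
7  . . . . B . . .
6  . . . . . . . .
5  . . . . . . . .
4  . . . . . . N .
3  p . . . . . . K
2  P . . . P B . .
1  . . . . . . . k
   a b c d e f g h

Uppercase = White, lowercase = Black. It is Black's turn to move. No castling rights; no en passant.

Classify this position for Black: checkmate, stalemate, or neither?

Black to move; black king on h1.
In check: no.
King squares — g1: attacked by Bf2; g2: attacked by Kh3; h2: attacked by Kh3.
Legal moves for Black: none.
Not in check and no legal moves → stalemate.

stalemate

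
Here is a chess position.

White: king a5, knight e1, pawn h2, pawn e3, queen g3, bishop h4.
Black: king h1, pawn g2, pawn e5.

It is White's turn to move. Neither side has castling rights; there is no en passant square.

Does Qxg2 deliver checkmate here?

yes

After Qxg2: black king on h1; in check: yes, from the white queen on g2.
King squares — g1: attacked by Qg2; g2: attacked by Ne1; h2: attacked by Qg2.
Black has no legal moves → checkmate.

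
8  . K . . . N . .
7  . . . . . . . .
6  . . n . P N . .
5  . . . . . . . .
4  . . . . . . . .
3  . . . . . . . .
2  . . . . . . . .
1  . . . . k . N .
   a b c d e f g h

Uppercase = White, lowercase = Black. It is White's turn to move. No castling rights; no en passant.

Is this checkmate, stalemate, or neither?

White to move; white king on b8.
In check: yes, from the black knight on c6.
Legal moves for White: Kc8, Ka8, Kc7, Kb7.
White is in check but has 4 legal moves → neither.

neither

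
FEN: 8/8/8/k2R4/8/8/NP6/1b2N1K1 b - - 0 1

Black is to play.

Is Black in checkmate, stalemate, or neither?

Black to move; black king on a5.
In check: yes, from the white rook on d5.
King squares — a4: available; b4: attacked by Na2; b5: attacked by Rd5; a6: available; b6: available.
Legal moves for Black: Kb6, Ka6, Ka4.
Black is in check but has 3 legal moves → neither.

neither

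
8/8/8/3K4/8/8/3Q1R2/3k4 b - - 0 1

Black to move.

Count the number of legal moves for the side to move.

0

Black to move; king on d1.
In check: yes, from the white queen on d2.
Legal moves: none.
Count: 0.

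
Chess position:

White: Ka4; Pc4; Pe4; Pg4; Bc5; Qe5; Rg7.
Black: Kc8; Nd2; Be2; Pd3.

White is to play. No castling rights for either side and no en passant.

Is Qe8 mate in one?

After Qe8: black king on c8; in check: yes, from the white queen on e8.
King squares — b7: attacked by Rg7; c7: attacked by Rg7; d7: attacked by Rg7; b8: attacked by Qe8; d8: attacked by Qe8.
Black has no legal moves → checkmate.

yes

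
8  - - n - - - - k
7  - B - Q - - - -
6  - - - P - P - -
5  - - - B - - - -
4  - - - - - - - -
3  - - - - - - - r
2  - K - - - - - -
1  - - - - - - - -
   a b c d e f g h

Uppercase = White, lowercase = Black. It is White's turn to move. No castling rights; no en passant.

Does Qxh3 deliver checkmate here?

After Qxh3: black king on h8; in check: yes, from the white queen on h3.
King squares — g7: attacked by Pf6; h7: attacked by Qh3; g8: attacked by Bd5.
Black has no legal moves → checkmate.

yes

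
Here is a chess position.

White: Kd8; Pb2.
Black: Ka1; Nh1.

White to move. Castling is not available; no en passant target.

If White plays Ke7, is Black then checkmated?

After Ke7: black king on a1; in check: no.
Black is not in check, so this cannot be checkmate.

no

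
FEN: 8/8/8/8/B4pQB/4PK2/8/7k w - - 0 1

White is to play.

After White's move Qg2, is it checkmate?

After Qg2: black king on h1; in check: yes, from the white queen on g2.
King squares — g1: attacked by Qg2; g2: attacked by Kf3; h2: attacked by Qg2.
Black has no legal moves → checkmate.

yes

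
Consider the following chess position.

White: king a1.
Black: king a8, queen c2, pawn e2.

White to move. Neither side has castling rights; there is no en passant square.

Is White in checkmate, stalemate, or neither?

stalemate

White to move; white king on a1.
In check: no.
King squares — b1: attacked by Qc2; a2: attacked by Qc2; b2: attacked by Qc2.
Legal moves for White: none.
Not in check and no legal moves → stalemate.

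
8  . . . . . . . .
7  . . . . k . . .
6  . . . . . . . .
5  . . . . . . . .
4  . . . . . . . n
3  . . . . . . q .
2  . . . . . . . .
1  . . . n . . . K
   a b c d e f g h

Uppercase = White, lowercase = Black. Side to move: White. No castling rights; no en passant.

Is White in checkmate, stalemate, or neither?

White to move; white king on h1.
In check: no.
King squares — g1: attacked by Qg3; g2: attacked by Qg3; h2: attacked by Qg3.
Legal moves for White: none.
Not in check and no legal moves → stalemate.

stalemate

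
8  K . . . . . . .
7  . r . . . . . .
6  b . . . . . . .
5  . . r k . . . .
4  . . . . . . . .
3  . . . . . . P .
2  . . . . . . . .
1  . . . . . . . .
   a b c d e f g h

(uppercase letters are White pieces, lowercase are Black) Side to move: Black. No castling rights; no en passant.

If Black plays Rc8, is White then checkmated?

After Rc8: white king on a8; in check: yes, from the black rook on c8.
King squares — a7: attacked by Rb7; b7: attacked by Ba6; b8: attacked by Rb7.
White has no legal moves → checkmate.

yes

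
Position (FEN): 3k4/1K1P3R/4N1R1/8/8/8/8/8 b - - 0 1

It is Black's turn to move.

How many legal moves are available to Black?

0

Black to move; king on d8.
In check: yes, from the white knight on e6.
Legal moves: none.
Count: 0.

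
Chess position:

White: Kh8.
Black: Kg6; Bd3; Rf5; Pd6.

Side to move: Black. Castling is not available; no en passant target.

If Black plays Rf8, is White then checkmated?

yes

After Rf8: white king on h8; in check: yes, from the black rook on f8.
King squares — g7: attacked by Kg6; h7: attacked by Kg6; g8: attacked by Rf8.
White has no legal moves → checkmate.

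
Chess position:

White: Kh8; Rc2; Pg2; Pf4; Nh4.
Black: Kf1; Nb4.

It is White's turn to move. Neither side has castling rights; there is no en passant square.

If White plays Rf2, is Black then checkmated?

no

After Rf2: black king on f1; in check: yes, from the white rook on f2.
Black has 3 legal replies: Kxf2, Kg1, Ke1.
In check but a legal move exists → not checkmate.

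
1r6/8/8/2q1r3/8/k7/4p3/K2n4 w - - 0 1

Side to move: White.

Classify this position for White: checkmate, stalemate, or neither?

White to move; white king on a1.
In check: no.
King squares — b1: attacked by Rb8; a2: attacked by Ka3; b2: attacked by Nd1.
Legal moves for White: none.
Not in check and no legal moves → stalemate.

stalemate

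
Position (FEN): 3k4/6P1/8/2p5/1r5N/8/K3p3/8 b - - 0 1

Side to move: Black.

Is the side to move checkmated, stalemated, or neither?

Black to move; black king on d8.
In check: no.
Legal moves for Black include: Ke8, Kc8, Ke7, Kd7, Kc7, Rb8, Rb7, Rb6, Rb5, Rxh4, Rg4, Rf4, Re4, Rd4, Rc4, Ra4+, Rb3, Rb2+, ... (list truncated; more exist).
Black has legal moves and is not in check → neither.

neither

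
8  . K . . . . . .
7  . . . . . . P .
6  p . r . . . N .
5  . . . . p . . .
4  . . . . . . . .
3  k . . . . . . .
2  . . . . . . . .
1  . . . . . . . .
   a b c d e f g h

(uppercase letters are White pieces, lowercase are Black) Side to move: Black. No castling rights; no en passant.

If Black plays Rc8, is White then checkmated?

After Rc8: white king on b8; in check: yes, from the black rook on c8.
White has 3 legal replies: Kxc8, Kb7, Ka7.
In check but a legal move exists → not checkmate.

no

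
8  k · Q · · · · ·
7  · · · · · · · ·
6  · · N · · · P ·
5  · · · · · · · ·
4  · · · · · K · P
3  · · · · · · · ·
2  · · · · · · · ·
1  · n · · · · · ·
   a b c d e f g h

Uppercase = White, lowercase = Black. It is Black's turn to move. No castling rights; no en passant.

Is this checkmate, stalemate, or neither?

Black to move; black king on a8.
In check: yes, from the white queen on c8.
King squares — a7: attacked by Nc6; b7: attacked by Qc8; b8: attacked by Nc6.
Legal moves for Black: none.
In check with no legal moves → checkmate.

checkmate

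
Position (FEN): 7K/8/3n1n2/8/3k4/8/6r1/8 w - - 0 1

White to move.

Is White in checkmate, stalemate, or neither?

stalemate

White to move; white king on h8.
In check: no.
King squares — g7: attacked by Rg2; h7: attacked by Nf6; g8: attacked by Rg2.
Legal moves for White: none.
Not in check and no legal moves → stalemate.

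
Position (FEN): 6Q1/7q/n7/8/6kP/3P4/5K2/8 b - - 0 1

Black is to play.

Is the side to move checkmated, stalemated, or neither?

neither

Black to move; black king on g4.
In check: yes, from the white queen on g8.
Legal moves for Black: Kh5, Kf5, Kxh4, Kf4, Kh3, Qxg8, Qg7, Qg6.
Black is in check but has 8 legal moves → neither.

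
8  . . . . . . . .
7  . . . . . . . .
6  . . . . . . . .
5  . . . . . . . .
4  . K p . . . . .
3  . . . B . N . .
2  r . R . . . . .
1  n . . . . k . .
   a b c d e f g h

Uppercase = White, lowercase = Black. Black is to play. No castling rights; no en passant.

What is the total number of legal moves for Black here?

1

Black to move; king on f1.
In check: yes, from the white bishop on d3.
Legal moves: cxd3.
Count: 1.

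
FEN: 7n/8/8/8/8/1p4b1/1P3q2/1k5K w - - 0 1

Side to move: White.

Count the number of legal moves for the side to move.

0

White to move; king on h1.
In check: no.
Legal moves: none.
Count: 0.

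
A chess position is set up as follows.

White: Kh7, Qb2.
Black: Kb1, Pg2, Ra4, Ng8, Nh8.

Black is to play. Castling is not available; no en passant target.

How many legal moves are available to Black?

1

Black to move; king on b1.
In check: yes, from the white queen on b2.
Legal moves: Kxb2.
Count: 1.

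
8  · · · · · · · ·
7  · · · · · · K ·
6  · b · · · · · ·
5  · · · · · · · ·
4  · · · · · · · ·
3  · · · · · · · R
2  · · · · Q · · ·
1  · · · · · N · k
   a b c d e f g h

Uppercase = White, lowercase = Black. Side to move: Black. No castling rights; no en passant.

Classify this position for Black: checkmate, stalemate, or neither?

neither

Black to move; black king on h1.
In check: yes, from the white rook on h3.
King squares — g1: available; g2: attacked by Qe2; h2: attacked by Nf1.
Legal moves for Black: Kg1.
Black is in check but has 1 legal move → neither.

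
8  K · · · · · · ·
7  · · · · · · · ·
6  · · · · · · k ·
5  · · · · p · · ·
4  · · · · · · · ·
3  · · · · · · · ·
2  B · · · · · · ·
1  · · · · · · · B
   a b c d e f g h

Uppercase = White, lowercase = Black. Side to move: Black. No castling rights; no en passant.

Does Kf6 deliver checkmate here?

no

After Kf6: white king on a8; in check: no.
White is not in check, so this cannot be checkmate.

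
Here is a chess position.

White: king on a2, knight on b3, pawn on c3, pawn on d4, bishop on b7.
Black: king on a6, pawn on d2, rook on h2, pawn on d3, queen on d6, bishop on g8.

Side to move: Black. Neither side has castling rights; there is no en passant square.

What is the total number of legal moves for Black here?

Black to move; king on a6.
In check: yes, from the white bishop on b7.
Legal moves: Kxb7, Ka7, Kb6, Kb5.
Count: 4.

4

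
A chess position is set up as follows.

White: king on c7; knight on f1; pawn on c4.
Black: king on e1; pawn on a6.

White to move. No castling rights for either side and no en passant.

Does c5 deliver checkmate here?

no

After c5: black king on e1; in check: no.
Black is not in check, so this cannot be checkmate.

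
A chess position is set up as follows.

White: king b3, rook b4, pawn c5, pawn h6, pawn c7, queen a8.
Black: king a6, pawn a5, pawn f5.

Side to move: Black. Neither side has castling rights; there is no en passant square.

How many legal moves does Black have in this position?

0

Black to move; king on a6.
In check: yes, from the white queen on a8.
Legal moves: none.
Count: 0.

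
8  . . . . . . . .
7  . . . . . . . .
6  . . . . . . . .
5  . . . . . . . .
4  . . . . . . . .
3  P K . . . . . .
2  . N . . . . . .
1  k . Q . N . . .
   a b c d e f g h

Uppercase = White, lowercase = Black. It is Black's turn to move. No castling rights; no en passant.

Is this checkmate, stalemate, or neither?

checkmate

Black to move; black king on a1.
In check: yes, from the white queen on c1.
King squares — b1: attacked by Qc1; a2: attacked by Kb3; b2: attacked by Qc1.
Legal moves for Black: none.
In check with no legal moves → checkmate.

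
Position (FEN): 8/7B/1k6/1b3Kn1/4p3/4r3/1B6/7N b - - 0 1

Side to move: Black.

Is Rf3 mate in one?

no

After Rf3: white king on f5; in check: yes, from the black rook on f3.
White has 4 legal replies: Kg6, Kxg5, Ke5, Kg4.
In check but a legal move exists → not checkmate.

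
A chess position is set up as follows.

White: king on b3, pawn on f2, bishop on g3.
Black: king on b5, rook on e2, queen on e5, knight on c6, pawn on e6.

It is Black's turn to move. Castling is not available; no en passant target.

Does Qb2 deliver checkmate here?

After Qb2: white king on b3; in check: yes, from the black queen on b2.
King squares — a2: attacked by Qb2; b2: attacked by Re2; c2: attacked by Qb2; a3: attacked by Qb2; c3: attacked by Qb2; a4: attacked by Kb5; b4: attacked by Qb2; c4: attacked by Kb5.
White has no legal moves → checkmate.

yes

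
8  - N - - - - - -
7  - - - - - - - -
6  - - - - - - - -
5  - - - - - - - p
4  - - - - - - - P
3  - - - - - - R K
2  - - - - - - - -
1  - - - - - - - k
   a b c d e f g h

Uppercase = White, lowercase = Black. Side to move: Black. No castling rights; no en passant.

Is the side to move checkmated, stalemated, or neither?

stalemate

Black to move; black king on h1.
In check: no.
King squares — g1: attacked by Rg3; g2: attacked by Rg3; h2: attacked by Kh3.
Legal moves for Black: none.
Not in check and no legal moves → stalemate.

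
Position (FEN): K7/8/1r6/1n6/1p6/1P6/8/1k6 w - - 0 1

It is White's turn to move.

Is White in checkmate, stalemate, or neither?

stalemate

White to move; white king on a8.
In check: no.
King squares — a7: attacked by Nb5; b7: attacked by Rb6; b8: attacked by Rb6.
Legal moves for White: none.
Not in check and no legal moves → stalemate.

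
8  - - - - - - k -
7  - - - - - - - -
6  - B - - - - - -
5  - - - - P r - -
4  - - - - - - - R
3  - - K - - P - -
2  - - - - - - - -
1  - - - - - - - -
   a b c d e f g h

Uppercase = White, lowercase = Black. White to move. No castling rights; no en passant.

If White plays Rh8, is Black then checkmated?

no

After Rh8: black king on g8; in check: yes, from the white rook on h8.
Black has 3 legal replies: Kxh8, Kg7, Kf7.
In check but a legal move exists → not checkmate.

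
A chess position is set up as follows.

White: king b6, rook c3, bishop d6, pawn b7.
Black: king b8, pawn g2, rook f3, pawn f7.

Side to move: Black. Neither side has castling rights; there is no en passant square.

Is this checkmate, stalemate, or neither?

checkmate

Black to move; black king on b8.
In check: yes, from the white bishop on d6.
King squares — a7: attacked by Kb6; b7: attacked by Kb6; c7: attacked by Rc3; a8: attacked by Pb7; c8: attacked by Rc3.
Legal moves for Black: none.
In check with no legal moves → checkmate.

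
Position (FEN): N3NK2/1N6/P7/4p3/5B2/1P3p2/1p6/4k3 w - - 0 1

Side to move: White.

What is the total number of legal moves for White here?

White to move; king on f8.
In check: no.
Legal moves: Kg8, Kg7, Kf7, Ke7, Ng7, Nec7, Nf6, Ned6, Nac7, Nb6, Nd8, Nbd6, Nc5, Na5, Bh6, Bg5, Bxe5, Bg3+, Be3, Bh2, Bd2+, Bc1, a7, b4.
Count: 24.

24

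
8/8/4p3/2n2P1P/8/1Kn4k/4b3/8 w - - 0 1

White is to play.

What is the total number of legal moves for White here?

White to move; king on b3.
In check: yes, from the black knight on c5.
Legal moves: Kb4, Kxc3, Ka3, Kc2, Kb2.
Count: 5.

5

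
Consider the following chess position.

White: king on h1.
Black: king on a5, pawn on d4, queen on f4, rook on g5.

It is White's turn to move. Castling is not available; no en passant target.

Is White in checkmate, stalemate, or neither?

stalemate

White to move; white king on h1.
In check: no.
King squares — g1: attacked by Rg5; g2: attacked by Rg5; h2: attacked by Qf4.
Legal moves for White: none.
Not in check and no legal moves → stalemate.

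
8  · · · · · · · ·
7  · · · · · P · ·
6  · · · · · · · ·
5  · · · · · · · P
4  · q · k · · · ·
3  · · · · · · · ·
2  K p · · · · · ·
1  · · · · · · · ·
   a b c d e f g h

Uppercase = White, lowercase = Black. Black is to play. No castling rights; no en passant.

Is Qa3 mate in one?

no

After Qa3: white king on a2; in check: yes, from the black queen on a3.
White has 2 legal replies: Kxa3, Kb1.
In check but a legal move exists → not checkmate.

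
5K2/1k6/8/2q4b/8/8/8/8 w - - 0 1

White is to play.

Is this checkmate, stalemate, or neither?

White to move; white king on f8.
In check: yes, from the black queen on c5.
King squares — e7: attacked by Qc5; f7: attacked by Bh5; g7: available; e8: attacked by Bh5; g8: available.
Legal moves for White: Kg8, Kg7.
White is in check but has 2 legal moves → neither.

neither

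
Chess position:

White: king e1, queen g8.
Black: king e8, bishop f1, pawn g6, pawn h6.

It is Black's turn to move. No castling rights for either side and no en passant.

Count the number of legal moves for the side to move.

2

Black to move; king on e8.
In check: yes, from the white queen on g8.
Legal moves: Ke7, Kd7.
Count: 2.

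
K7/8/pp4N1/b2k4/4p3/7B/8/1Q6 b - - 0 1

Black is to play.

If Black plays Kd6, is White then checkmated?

After Kd6: white king on a8; in check: no.
White is not in check, so this cannot be checkmate.

no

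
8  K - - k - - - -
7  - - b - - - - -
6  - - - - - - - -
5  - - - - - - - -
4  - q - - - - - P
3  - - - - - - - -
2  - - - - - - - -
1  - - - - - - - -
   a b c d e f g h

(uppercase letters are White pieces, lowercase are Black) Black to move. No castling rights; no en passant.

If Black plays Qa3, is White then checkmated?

no

After Qa3: white king on a8; in check: yes, from the black queen on a3.
White has 1 legal reply: Kb7.
In check but a legal move exists → not checkmate.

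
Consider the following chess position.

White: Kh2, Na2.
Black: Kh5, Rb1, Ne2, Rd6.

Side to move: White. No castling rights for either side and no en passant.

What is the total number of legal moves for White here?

White to move; king on h2.
In check: no.
Legal moves: Kh3, Kg2, Nb4, Nc3, Nc1.
Count: 5.

5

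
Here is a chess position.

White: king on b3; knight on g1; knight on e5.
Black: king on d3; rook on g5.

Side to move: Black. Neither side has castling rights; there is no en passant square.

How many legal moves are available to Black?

5

Black to move; king on d3.
In check: yes, from the white knight on e5.
Legal moves: Ke4, Kd4, Ke3, Kd2, Rxe5.
Count: 5.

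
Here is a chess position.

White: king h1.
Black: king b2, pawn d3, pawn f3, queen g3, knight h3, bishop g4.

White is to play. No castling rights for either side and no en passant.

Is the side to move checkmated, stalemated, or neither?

stalemate

White to move; white king on h1.
In check: no.
King squares — g1: attacked by Qg3; g2: attacked by Pf3; h2: attacked by Qg3.
Legal moves for White: none.
Not in check and no legal moves → stalemate.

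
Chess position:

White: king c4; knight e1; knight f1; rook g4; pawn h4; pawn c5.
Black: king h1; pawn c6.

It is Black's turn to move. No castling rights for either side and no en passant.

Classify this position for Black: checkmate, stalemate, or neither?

stalemate

Black to move; black king on h1.
In check: no.
King squares — g1: attacked by Rg4; g2: attacked by Ne1; h2: attacked by Nf1.
Legal moves for Black: none.
Not in check and no legal moves → stalemate.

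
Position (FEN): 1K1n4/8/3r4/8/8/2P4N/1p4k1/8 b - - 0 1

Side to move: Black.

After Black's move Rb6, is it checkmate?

After Rb6: white king on b8; in check: yes, from the black rook on b6.
White has 4 legal replies: Kc8, Ka8, Kc7, Ka7.
In check but a legal move exists → not checkmate.

no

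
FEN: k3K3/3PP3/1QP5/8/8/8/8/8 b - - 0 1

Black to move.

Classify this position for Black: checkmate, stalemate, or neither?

stalemate

Black to move; black king on a8.
In check: no.
King squares — a7: attacked by Qb6; b7: attacked by Qb6; b8: attacked by Qb6.
Legal moves for Black: none.
Not in check and no legal moves → stalemate.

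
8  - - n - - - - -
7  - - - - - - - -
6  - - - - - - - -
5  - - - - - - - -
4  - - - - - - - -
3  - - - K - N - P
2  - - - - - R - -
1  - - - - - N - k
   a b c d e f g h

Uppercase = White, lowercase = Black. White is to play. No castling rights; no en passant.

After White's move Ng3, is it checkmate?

After Ng3: black king on h1; in check: yes, from the white knight on g3.
King squares — g1: attacked by Nf3; g2: attacked by Rf2; h2: attacked by Rf2.
Black has no legal moves → checkmate.

yes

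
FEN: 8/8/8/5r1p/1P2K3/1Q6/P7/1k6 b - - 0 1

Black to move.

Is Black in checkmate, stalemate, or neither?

neither

Black to move; black king on b1.
In check: yes, from the white queen on b3.
Legal moves for Black: Kc1, Ka1.
Black is in check but has 2 legal moves → neither.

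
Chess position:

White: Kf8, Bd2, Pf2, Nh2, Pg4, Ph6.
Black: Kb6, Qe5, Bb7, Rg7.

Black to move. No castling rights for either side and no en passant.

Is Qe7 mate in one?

After Qe7: white king on f8; in check: yes, from the black queen on e7.
King squares — e7: attacked by Rg7; f7: attacked by Qe7; g7: attacked by Qe7; e8: attacked by Qe7; g8: attacked by Rg7.
White has no legal moves → checkmate.

yes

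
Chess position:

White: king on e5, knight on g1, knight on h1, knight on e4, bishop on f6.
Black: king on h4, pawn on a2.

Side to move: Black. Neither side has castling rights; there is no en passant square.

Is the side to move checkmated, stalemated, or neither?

neither

Black to move; black king on h4.
In check: yes, from the white bishop on f6.
King squares — g3: attacked by Nh1; h3: attacked by Ng1; g4: available; g5: attacked by Ne4; h5: available.
Legal moves for Black: Kh5, Kg4.
Black is in check but has 2 legal moves → neither.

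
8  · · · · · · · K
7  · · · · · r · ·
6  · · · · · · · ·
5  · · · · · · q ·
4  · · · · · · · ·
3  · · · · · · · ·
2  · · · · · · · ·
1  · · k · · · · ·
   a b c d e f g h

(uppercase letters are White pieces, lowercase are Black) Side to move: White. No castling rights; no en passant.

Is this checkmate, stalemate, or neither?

stalemate

White to move; white king on h8.
In check: no.
King squares — g7: attacked by Qg5; h7: attacked by Rf7; g8: attacked by Qg5.
Legal moves for White: none.
Not in check and no legal moves → stalemate.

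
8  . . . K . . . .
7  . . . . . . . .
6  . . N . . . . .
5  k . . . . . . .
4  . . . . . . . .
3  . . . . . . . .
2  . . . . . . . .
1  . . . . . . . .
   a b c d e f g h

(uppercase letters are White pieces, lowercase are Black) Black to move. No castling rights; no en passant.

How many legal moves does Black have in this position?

4

Black to move; king on a5.
In check: yes, from the white knight on c6.
Legal moves: Kb6, Ka6, Kb5, Ka4.
Count: 4.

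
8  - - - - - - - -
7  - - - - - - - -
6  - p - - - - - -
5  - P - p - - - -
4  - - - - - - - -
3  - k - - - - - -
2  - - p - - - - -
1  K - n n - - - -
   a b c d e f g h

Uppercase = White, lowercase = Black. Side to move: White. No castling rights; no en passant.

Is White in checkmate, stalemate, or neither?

stalemate

White to move; white king on a1.
In check: no.
King squares — b1: attacked by Pc2; a2: attacked by Nc1; b2: attacked by Nd1.
Legal moves for White: none.
Not in check and no legal moves → stalemate.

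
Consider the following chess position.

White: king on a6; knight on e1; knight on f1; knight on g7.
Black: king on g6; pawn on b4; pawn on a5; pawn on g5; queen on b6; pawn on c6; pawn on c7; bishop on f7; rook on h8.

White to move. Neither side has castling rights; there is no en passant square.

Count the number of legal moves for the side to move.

0

White to move; king on a6.
In check: yes, from the black queen on b6.
Legal moves: none.
Count: 0.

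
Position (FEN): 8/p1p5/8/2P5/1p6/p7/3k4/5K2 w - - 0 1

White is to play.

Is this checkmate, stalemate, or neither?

White to move; white king on f1.
In check: no.
Legal moves for White: Kg2, Kf2, Kg1, c6.
White has 4 legal moves and is not in check → neither.

neither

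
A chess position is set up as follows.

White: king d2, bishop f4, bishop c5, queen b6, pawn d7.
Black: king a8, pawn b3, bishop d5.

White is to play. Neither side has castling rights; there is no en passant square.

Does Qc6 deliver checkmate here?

no

After Qc6: black king on a8; in check: yes, from the white queen on c6.
Black has 1 legal reply: Bxc6.
In check but a legal move exists → not checkmate.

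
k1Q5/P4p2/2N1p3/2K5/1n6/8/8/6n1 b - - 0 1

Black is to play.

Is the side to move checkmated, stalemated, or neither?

Black to move; black king on a8.
In check: yes, from the white queen on c8.
King squares — a7: attacked by Nc6; b7: attacked by Qc8; b8: attacked by Nc6.
Legal moves for Black: none.
In check with no legal moves → checkmate.

checkmate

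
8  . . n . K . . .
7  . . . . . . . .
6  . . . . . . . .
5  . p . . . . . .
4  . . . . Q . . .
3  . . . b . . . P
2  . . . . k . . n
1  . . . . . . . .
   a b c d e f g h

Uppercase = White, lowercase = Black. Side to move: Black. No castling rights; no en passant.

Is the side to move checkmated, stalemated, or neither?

Black to move; black king on e2.
In check: yes, from the white queen on e4.
Legal moves for Black: Kf2, Kd2, Kf1, Kd1, Bxe4.
Black is in check but has 5 legal moves → neither.

neither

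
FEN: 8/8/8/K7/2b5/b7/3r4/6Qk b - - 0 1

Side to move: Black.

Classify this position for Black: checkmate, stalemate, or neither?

neither

Black to move; black king on h1.
In check: yes, from the white queen on g1.
Legal moves for Black: Kxg1.
Black is in check but has 1 legal move → neither.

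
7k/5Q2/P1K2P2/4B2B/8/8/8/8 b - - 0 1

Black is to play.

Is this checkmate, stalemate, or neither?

Black to move; black king on h8.
In check: no.
King squares — g7: attacked by Pf6; h7: attacked by Qf7; g8: attacked by Qf7.
Legal moves for Black: none.
Not in check and no legal moves → stalemate.

stalemate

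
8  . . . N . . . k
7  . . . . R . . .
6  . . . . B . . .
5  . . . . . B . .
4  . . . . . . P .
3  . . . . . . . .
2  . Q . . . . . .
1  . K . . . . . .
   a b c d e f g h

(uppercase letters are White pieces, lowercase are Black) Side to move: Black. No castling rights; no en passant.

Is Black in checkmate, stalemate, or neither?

checkmate

Black to move; black king on h8.
In check: yes, from the white queen on b2.
King squares — g7: attacked by Qb2; h7: attacked by Bf5; g8: attacked by Be6.
Legal moves for Black: none.
In check with no legal moves → checkmate.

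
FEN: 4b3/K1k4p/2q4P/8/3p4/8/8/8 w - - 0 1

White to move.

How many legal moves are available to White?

0

White to move; king on a7.
In check: no.
Legal moves: none.
Count: 0.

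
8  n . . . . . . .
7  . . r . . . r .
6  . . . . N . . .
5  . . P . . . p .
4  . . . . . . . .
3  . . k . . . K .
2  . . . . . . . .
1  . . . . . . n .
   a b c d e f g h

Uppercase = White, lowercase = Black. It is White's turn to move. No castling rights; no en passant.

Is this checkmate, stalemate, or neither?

White to move; white king on g3.
In check: no.
Legal moves for White: Nf8, Nd8, Nxg7, Nxc7, Nxg5, Nf4, Nd4, Kg4, Kh2, Kg2, Kf2, c6.
White has 12 legal moves and is not in check → neither.

neither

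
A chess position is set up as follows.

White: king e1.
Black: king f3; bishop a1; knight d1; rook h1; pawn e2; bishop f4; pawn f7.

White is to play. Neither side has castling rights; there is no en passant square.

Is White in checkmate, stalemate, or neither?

White to move; white king on e1.
In check: yes, from the black rook on h1.
King squares — d1: attacked by Rh1; f1: attacked by Rh1; d2: attacked by Bf4; e2: attacked by Kf3; f2: attacked by Nd1.
Legal moves for White: none.
In check with no legal moves → checkmate.

checkmate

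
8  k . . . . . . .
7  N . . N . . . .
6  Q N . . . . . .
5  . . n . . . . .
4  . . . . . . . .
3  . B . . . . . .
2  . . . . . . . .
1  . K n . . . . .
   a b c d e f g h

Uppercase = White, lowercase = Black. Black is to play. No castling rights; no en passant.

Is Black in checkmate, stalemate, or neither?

Black to move; black king on a8.
In check: yes, from the white knight on b6.
King squares — a7: attacked by Qa6; b7: attacked by Qa6; b8: attacked by Nd7.
Legal moves for Black: none.
In check with no legal moves → checkmate.

checkmate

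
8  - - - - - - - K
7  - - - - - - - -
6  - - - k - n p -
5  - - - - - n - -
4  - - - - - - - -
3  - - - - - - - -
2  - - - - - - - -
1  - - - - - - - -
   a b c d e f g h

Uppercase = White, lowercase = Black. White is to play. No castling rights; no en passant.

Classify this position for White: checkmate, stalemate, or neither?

White to move; white king on h8.
In check: no.
King squares — g7: attacked by Nf5; h7: attacked by Nf6; g8: attacked by Nf6.
Legal moves for White: none.
Not in check and no legal moves → stalemate.

stalemate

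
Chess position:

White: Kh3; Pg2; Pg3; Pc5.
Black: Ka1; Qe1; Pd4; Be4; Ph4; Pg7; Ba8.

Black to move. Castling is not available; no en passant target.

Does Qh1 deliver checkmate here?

no

After Qh1: white king on h3; in check: yes, from the black queen on h1.
White has 1 legal reply: Kg4.
In check but a legal move exists → not checkmate.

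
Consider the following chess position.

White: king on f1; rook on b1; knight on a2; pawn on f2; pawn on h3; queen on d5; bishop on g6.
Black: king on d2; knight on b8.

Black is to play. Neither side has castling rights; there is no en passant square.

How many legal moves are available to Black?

0

Black to move; king on d2.
In check: yes, from the white queen on d5.
Legal moves: none.
Count: 0.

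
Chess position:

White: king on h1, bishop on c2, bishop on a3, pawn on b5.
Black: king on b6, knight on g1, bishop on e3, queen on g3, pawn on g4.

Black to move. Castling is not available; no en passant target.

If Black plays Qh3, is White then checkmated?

After Qh3: white king on h1; in check: yes, from the black queen on h3.
King squares — g1: attacked by Be3; g2: attacked by Qh3; h2: attacked by Qh3.
White has no legal moves → checkmate.

yes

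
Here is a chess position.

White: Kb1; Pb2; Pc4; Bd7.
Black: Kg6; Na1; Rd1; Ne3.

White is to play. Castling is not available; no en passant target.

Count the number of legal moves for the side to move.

1

White to move; king on b1.
In check: yes, from the black rook on d1.
Legal moves: Ka2.
Count: 1.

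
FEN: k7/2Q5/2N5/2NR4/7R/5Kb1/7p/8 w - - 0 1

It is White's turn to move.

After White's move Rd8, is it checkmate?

yes

After Rd8: black king on a8; in check: yes, from the white rook on d8.
King squares — a7: attacked by Nc6; b7: attacked by Nc5; b8: attacked by Nc6.
Black has no legal moves → checkmate.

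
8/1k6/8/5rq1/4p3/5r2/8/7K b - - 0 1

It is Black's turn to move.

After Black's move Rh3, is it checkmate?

After Rh3: white king on h1; in check: yes, from the black rook on h3.
King squares — g1: attacked by Qg5; g2: attacked by Qg5; h2: attacked by Rh3.
White has no legal moves → checkmate.

yes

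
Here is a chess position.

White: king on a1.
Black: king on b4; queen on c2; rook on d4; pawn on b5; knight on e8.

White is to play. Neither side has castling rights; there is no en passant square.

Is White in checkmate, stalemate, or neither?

stalemate

White to move; white king on a1.
In check: no.
King squares — b1: attacked by Qc2; a2: attacked by Qc2; b2: attacked by Qc2.
Legal moves for White: none.
Not in check and no legal moves → stalemate.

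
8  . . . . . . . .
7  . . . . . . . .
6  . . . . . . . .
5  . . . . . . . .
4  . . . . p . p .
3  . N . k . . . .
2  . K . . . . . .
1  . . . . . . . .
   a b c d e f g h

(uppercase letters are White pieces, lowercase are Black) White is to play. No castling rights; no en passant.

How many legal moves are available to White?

White to move; king on b2.
In check: no.
Legal moves: Nc5+, Na5, Nd4, Nd2, Nc1+, Na1, Ka3, Ka2, Kc1, Kb1, Ka1.
Count: 11.

11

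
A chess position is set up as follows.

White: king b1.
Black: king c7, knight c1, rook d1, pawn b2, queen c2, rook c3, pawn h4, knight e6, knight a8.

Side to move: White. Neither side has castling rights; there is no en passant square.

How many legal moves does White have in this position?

0

White to move; king on b1.
In check: yes, from the black queen on c2.
Legal moves: none.
Count: 0.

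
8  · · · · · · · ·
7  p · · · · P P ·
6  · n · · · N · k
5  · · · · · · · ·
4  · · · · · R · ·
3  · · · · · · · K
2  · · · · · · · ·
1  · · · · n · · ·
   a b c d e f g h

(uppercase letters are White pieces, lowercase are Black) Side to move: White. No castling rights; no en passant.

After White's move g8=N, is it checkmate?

no

After g8=N: black king on h6; in check: yes, from the white knight on g8.
Black has 3 legal replies: Kg7, Kg6, Kg5.
In check but a legal move exists → not checkmate.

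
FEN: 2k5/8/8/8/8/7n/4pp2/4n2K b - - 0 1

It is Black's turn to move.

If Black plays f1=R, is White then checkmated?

After f1=R: white king on h1; in check: yes, from the black rook on f1.
White has 1 legal reply: Kh2.
In check but a legal move exists → not checkmate.

no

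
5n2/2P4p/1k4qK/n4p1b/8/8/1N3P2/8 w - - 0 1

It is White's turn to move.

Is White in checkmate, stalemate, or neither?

checkmate

White to move; white king on h6.
In check: yes, from the black queen on g6.
King squares — g5: attacked by Qg6; h5: attacked by Qg6; g6: attacked by Bh5; g7: attacked by Qg6; h7: attacked by Qg6.
Legal moves for White: none.
In check with no legal moves → checkmate.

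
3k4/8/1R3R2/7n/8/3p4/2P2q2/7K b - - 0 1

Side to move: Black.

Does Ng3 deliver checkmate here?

After Ng3: white king on h1; in check: yes, from the black knight on g3.
King squares — g1: attacked by Qf2; g2: attacked by Qf2; h2: attacked by Qf2.
White has no legal moves → checkmate.

yes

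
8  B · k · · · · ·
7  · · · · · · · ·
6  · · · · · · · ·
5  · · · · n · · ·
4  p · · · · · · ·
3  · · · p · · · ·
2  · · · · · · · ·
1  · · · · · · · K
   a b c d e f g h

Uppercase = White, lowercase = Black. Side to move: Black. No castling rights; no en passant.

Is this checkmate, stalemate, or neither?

Black to move; black king on c8.
In check: no.
Legal moves for Black: Kd8, Kb8, Kd7, Kc7, Nf7, Nd7, Ng6, Nc6, Ng4, Nc4, Nf3, a3, d2.
Black has 13 legal moves and is not in check → neither.

neither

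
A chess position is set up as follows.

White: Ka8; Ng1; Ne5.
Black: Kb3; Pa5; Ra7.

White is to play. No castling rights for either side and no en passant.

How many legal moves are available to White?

White to move; king on a8.
In check: yes, from the black rook on a7.
Legal moves: Kb8, Kxa7.
Count: 2.

2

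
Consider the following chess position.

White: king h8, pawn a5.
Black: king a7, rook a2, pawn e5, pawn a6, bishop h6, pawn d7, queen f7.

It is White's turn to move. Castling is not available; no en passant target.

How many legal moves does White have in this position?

0

White to move; king on h8.
In check: no.
Legal moves: none.
Count: 0.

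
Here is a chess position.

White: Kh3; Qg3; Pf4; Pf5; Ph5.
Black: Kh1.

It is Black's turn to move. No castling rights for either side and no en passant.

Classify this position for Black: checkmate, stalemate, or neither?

stalemate

Black to move; black king on h1.
In check: no.
King squares — g1: attacked by Qg3; g2: attacked by Qg3; h2: attacked by Qg3.
Legal moves for Black: none.
Not in check and no legal moves → stalemate.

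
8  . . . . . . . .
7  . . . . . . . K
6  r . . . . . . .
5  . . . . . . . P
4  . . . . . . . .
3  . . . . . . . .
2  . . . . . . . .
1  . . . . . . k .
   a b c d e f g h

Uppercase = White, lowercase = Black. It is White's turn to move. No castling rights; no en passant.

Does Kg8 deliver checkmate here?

no

After Kg8: black king on g1; in check: no.
Black is not in check, so this cannot be checkmate.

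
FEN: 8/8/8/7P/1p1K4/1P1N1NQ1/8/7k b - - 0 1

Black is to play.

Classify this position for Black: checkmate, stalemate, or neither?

stalemate

Black to move; black king on h1.
In check: no.
King squares — g1: attacked by Nf3; g2: attacked by Qg3; h2: attacked by Nf3.
Legal moves for Black: none.
Not in check and no legal moves → stalemate.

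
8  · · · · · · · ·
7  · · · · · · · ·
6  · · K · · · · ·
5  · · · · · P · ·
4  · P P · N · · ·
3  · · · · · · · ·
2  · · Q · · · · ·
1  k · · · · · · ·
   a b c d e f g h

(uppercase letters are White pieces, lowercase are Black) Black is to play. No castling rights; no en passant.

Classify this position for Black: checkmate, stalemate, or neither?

stalemate

Black to move; black king on a1.
In check: no.
King squares — b1: attacked by Qc2; a2: attacked by Qc2; b2: attacked by Qc2.
Legal moves for Black: none.
Not in check and no legal moves → stalemate.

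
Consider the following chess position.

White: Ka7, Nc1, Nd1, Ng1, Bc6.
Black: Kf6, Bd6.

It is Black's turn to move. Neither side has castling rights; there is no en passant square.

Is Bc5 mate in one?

After Bc5: white king on a7; in check: yes, from the black bishop on c5.
White has 4 legal replies: Kb8, Ka8, Kb7, Ka6.
In check but a legal move exists → not checkmate.

no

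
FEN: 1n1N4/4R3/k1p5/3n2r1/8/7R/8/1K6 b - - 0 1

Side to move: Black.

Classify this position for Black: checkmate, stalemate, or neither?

neither

Black to move; black king on a6.
In check: no.
Legal moves for Black include: Nd7, Kb6, Kb5, Ka5, Rg8, Rg7, Rg6, Rh5, Rf5, Re5, Rg4, Rg3, Rg2, Rg1+, Nxe7, Nc7, Nf6, Nb6, ... (list truncated; more exist).
Black has legal moves and is not in check → neither.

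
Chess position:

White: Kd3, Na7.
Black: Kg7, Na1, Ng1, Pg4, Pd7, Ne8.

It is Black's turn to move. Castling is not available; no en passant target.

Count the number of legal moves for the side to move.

19

Black to move; king on g7.
In check: no.
Legal moves: Nc7, Nf6, Nd6, Kh8, Kg8, Kf8, Kh7, Kf7, Kh6, Kg6, Kf6, Nh3, Nf3, Ne2, Nb3, Nc2, d6, g3, d5.
Count: 19.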